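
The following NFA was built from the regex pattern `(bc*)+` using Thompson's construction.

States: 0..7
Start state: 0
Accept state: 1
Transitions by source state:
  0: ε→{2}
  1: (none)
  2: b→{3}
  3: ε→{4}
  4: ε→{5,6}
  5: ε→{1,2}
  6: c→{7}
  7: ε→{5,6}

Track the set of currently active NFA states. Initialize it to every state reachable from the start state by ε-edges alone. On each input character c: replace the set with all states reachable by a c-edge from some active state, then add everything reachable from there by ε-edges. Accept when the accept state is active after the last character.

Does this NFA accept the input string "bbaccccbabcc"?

Answer: REJECT

Derivation:
initial (ε-close {0}): {0,2}
'b' @ 1: {1,2,3,4,5,6}  (accept∈set)
'b' @ 2: {1,2,3,4,5,6}  (accept∈set)
'a' @ 3: {}  — no active states
rest 'ccccbabcc' ignored (set empty)
end set {} — state 1 not in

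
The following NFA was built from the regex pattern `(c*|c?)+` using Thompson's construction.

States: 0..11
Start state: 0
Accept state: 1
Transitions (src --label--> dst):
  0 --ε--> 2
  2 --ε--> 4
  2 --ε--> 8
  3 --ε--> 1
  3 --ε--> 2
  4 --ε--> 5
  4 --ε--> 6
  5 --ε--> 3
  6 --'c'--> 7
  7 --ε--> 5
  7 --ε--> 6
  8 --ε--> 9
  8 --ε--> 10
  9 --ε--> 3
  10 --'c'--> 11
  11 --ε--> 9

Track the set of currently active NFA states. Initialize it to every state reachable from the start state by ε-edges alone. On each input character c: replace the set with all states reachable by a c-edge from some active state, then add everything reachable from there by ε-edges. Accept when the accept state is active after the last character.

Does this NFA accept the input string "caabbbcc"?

start: ε-closure({0}) = {0,1,2,3,4,5,6,8,9,10}
'c' @ 1: {1,2,3,4,5,6,7,8,9,10,11}  (accept∈set)
'a' @ 2: {}  — dead — no transitions
rest 'abbbcc' ignored (set empty)
end set {} — state 1 not in

Answer: REJECT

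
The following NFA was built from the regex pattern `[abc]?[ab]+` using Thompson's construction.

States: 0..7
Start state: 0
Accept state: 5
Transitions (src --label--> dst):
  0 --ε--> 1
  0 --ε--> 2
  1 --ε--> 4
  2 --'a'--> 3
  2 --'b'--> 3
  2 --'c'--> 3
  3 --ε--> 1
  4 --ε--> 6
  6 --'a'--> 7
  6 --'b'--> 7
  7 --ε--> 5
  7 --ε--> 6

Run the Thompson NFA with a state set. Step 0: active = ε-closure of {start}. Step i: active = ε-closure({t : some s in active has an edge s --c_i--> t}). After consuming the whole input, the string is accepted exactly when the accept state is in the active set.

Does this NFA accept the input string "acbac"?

Answer: REJECT

Steps:
initial (ε-close {0}): {0,1,2,4,6}
'a' @ 1: {1,3,4,5,6,7}  ✓accept
'c' @ 2: {}  — state set empty
rest 'bac' ignored (set empty)
after full input: {}  (accept=5 not in)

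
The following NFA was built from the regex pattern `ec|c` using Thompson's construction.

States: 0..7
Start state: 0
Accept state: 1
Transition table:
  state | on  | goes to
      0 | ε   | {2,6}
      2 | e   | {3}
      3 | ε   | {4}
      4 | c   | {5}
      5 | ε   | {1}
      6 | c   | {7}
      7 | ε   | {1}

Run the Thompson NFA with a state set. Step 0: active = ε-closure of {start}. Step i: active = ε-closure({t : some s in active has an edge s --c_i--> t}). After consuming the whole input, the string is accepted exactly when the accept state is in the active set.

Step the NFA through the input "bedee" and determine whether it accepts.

start: ε-closure({0}) = {0,2,6}
'b' @ 1: {}  — state set empty
rest 'edee' ignored (set empty)
end set {} — state 1 not in

Answer: REJECT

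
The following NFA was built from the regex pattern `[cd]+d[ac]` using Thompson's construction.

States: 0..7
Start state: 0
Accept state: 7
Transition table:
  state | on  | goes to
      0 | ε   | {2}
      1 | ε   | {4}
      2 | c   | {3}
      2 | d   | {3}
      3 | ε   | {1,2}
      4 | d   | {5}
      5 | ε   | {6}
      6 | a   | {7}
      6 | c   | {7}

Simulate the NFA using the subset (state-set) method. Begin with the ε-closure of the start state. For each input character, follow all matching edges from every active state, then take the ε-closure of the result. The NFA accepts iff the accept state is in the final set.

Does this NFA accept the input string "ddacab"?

start: ε-closure({0}) = {0,2}
'd' @ 1: {1,2,3,4}
'd' @ 2: {1,2,3,4,5,6}
'a' @ 3: {7}  [accepting]
'c' @ 4: {}  — dead — no transitions
rest 'ab' ignored (set empty)
after full input: {}  (accept=7 not in)

Answer: REJECT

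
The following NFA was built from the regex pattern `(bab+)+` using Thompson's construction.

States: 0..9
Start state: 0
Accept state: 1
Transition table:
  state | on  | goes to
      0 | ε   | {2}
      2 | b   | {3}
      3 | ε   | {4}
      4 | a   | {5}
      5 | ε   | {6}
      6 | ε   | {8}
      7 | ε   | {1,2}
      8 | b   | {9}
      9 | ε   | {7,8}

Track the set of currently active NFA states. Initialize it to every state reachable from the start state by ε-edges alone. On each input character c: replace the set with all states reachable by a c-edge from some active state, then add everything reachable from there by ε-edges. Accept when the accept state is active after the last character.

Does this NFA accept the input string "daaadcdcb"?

Answer: REJECT

Steps:
S₀ = ε-closure({0}) = {0,2}
'd' @ 1: {}  — no active states
rest 'aaadcdcb' ignored (set empty)
after full input: {}  (accept=1 not in)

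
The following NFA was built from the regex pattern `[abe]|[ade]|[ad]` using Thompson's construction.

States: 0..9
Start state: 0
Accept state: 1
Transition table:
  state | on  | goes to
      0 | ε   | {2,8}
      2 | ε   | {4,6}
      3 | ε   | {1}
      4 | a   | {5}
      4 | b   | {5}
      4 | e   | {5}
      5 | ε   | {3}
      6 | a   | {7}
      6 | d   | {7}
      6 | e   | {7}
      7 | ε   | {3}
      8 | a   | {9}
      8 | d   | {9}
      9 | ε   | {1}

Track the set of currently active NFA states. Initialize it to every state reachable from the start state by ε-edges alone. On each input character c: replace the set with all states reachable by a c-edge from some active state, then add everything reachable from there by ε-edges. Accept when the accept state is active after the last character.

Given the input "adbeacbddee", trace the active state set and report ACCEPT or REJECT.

Answer: REJECT

Derivation:
initial (ε-close {0}): {0,2,4,6,8}
'a' @ 1: {1,3,5,7,9}  ✓accept
'd' @ 2: {}  — state set empty
rest 'beacbddee' ignored (set empty)
end set {} — state 1 not in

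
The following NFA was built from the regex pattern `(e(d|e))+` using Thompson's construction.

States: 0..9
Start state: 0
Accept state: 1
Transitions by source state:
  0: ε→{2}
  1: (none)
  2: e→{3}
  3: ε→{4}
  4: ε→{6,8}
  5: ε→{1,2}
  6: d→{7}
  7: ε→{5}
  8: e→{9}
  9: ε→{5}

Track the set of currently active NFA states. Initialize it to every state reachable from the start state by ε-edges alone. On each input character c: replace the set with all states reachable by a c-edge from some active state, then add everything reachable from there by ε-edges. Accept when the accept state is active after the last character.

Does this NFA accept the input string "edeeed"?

initial (ε-close {0}): {0,2}
'e' @ 1: {3,4,6,8}
'd' @ 2: {1,2,5,7}  ✓accept
'e' @ 3: {3,4,6,8}
'e' @ 4: {1,2,5,9}  ✓accept
'e' @ 5: {3,4,6,8}
'd' @ 6: {1,2,5,7}  ✓accept
final: {1,2,5,7}; accept 1 in set

Answer: ACCEPT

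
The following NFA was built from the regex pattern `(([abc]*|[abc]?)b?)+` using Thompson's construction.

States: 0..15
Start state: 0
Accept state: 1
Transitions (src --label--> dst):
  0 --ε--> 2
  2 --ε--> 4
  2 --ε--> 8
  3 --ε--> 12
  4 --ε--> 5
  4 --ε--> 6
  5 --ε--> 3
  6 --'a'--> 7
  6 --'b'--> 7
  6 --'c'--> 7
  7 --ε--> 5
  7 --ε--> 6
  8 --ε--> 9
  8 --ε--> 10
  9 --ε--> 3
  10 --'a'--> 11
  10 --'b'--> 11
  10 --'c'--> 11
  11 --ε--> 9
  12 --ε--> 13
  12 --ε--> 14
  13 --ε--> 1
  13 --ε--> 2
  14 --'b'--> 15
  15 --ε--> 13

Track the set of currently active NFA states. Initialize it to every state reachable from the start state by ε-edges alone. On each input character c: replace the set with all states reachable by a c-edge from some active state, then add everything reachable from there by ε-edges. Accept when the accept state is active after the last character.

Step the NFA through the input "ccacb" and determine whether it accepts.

Answer: ACCEPT

Trace:
start: ε-closure({0}) = {0,1,2,3,4,5,6,8,9,10,12,13,14}
'c' @ 1: {1,2,3,4,5,6,7,8,9,10,11,12,13,14}  (accept∈set)
'c' @ 2: {1,2,3,4,5,6,7,8,9,10,11,12,13,14}  (accept∈set)
'a' @ 3: {1,2,3,4,5,6,7,8,9,10,11,12,13,14}  (accept∈set)
'c' @ 4: {1,2,3,4,5,6,7,8,9,10,11,12,13,14}  (accept∈set)
'b' @ 5: {1,2,3,4,5,6,7,8,9,10,11,12,13,14,15}  (accept∈set)
after full input: {1,2,3,4,5,6,7,8,9,10,11,12,13,14,15}  (accept=1 in)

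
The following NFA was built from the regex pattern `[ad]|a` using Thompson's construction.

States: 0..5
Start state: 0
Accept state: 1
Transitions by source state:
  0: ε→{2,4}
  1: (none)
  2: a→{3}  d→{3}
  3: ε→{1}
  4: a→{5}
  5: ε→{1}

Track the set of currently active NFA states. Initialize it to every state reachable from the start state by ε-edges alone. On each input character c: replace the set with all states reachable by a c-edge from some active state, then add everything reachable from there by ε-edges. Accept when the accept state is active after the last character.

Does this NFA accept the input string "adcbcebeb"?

initial (ε-close {0}): {0,2,4}
'a' @ 1: {1,3,5}  [accepting]
'd' @ 2: {}  — dead — no transitions
rest 'cbcebeb' ignored (set empty)
end set {} — state 1 not in

Answer: REJECT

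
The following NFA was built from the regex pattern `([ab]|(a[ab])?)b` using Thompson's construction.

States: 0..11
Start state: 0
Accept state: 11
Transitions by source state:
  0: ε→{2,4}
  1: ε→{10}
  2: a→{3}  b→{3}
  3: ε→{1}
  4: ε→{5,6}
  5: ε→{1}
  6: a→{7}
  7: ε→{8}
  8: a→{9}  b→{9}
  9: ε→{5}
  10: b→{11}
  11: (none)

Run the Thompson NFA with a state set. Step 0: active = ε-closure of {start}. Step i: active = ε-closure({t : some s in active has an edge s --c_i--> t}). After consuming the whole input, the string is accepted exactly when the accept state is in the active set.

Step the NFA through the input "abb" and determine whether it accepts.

Answer: ACCEPT

Steps:
S₀ = ε-closure({0}) = {0,1,2,4,5,6,10}
'a' @ 1: {1,3,7,8,10}
'b' @ 2: {1,5,9,10,11}  (accept∈set)
'b' @ 3: {11}  (accept∈set)
end set {11} — state 11 in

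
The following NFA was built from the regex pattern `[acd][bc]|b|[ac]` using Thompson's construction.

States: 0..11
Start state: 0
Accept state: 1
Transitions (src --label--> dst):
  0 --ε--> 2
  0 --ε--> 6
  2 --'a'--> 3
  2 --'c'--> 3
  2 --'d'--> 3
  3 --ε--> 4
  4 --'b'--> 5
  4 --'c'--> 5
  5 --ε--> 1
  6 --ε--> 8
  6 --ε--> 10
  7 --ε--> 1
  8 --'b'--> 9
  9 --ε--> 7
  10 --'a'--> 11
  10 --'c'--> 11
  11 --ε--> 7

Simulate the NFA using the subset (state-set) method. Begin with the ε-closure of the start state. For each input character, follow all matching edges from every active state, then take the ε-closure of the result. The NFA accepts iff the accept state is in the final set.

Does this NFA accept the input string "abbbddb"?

Answer: REJECT

Trace:
S₀ = ε-closure({0}) = {0,2,6,8,10}
'a' @ 1: {1,3,4,7,11}  (accept∈set)
'b' @ 2: {1,5}  (accept∈set)
'b' @ 3: {}  — no active states
rest 'bddb' ignored (set empty)
final: {}; accept 1 not in set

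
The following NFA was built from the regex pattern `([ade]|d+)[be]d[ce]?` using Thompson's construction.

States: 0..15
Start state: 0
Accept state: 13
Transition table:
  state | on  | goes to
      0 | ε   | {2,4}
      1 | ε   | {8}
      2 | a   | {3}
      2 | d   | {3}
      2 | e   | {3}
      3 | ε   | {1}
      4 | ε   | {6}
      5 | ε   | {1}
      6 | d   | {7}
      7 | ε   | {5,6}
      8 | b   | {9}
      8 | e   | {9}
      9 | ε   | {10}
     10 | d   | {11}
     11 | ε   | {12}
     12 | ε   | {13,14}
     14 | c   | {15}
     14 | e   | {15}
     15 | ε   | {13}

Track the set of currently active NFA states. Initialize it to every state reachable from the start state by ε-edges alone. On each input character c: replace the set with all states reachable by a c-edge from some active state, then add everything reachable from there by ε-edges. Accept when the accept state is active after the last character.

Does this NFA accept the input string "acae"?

Answer: REJECT

Trace:
S₀ = ε-closure({0}) = {0,2,4,6}
'a' @ 1: {1,3,8}
'c' @ 2: {}  — dead — no transitions
rest 'ae' ignored (set empty)
final: {}; accept 13 not in set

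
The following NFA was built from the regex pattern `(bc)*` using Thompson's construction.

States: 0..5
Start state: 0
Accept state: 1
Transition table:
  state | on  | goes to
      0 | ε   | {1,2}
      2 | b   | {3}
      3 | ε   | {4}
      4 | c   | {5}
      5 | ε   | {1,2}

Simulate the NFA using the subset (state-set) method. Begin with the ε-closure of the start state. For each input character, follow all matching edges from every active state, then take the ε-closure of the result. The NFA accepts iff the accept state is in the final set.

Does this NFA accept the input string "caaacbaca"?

start: ε-closure({0}) = {0,1,2}
'c' @ 1: {}  — no active states
rest 'aaacbaca' ignored (set empty)
final: {}; accept 1 not in set

Answer: REJECT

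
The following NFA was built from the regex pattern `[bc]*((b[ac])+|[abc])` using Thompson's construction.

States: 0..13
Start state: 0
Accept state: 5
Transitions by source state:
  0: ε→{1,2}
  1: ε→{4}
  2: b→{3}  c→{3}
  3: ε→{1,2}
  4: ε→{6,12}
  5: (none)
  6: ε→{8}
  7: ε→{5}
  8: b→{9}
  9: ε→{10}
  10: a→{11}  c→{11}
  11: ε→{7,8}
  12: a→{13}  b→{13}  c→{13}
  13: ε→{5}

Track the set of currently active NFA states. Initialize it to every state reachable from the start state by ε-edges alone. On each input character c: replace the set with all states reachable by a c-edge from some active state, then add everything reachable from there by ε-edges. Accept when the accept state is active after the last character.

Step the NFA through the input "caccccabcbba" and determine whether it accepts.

Answer: REJECT

Steps:
S₀ = ε-closure({0}) = {0,1,2,4,6,8,12}
'c' @ 1: {1,2,3,4,5,6,8,12,13}  ✓accept
'a' @ 2: {5,13}  ✓accept
'c' @ 3: {}  — state set empty
rest 'cccabcbba' ignored (set empty)
end set {} — state 5 not in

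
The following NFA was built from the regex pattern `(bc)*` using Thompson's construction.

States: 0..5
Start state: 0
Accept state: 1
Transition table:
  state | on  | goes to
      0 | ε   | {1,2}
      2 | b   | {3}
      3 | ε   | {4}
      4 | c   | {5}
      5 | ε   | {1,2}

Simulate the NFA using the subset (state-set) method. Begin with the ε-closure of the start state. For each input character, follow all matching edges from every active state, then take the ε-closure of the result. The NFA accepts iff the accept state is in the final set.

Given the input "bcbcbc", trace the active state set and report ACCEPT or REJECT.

S₀ = ε-closure({0}) = {0,1,2}
'b' @ 1: {3,4}
'c' @ 2: {1,2,5}  [accepting]
'b' @ 3: {3,4}
'c' @ 4: {1,2,5}  [accepting]
'b' @ 5: {3,4}
'c' @ 6: {1,2,5}  [accepting]
final: {1,2,5}; accept 1 in set

Answer: ACCEPT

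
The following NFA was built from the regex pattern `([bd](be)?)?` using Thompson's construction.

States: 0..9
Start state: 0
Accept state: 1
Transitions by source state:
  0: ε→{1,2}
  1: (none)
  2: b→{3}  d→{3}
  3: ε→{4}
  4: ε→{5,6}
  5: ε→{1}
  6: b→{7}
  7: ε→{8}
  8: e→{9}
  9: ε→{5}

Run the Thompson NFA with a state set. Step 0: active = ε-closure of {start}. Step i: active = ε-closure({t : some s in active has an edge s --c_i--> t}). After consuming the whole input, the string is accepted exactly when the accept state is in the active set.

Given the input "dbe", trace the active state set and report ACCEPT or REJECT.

Answer: ACCEPT

Derivation:
start: ε-closure({0}) = {0,1,2}
'd' @ 1: {1,3,4,5,6}  ✓accept
'b' @ 2: {7,8}
'e' @ 3: {1,5,9}  ✓accept
end set {1,5,9} — state 1 in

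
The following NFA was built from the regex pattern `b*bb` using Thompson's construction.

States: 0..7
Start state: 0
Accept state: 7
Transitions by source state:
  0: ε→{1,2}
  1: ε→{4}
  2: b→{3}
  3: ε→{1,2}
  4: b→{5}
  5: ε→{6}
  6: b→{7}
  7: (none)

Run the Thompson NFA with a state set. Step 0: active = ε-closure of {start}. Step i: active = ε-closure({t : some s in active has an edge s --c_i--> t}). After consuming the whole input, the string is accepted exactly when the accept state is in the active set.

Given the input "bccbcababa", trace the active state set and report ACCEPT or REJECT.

Answer: REJECT

Derivation:
S₀ = ε-closure({0}) = {0,1,2,4}
'b' @ 1: {1,2,3,4,5,6}
'c' @ 2: {}  — dead — no transitions
rest 'cbcababa' ignored (set empty)
after full input: {}  (accept=7 not in)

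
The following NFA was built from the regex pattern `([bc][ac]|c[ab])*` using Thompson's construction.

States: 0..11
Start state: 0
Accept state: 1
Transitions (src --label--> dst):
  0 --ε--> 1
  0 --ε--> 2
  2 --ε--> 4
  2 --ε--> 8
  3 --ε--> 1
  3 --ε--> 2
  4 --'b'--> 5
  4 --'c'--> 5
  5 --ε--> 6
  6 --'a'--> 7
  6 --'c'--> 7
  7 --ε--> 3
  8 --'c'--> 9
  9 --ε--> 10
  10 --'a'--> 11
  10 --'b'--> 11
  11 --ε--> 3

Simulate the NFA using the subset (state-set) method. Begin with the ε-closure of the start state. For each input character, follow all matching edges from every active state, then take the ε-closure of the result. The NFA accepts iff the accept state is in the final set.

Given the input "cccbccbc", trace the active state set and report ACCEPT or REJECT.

Answer: ACCEPT

Trace:
initial (ε-close {0}): {0,1,2,4,8}
'c' @ 1: {5,6,9,10}
'c' @ 2: {1,2,3,4,7,8}  [accepting]
'c' @ 3: {5,6,9,10}
'b' @ 4: {1,2,3,4,8,11}  [accepting]
'c' @ 5: {5,6,9,10}
'c' @ 6: {1,2,3,4,7,8}  [accepting]
'b' @ 7: {5,6}
'c' @ 8: {1,2,3,4,7,8}  [accepting]
final: {1,2,3,4,7,8}; accept 1 in set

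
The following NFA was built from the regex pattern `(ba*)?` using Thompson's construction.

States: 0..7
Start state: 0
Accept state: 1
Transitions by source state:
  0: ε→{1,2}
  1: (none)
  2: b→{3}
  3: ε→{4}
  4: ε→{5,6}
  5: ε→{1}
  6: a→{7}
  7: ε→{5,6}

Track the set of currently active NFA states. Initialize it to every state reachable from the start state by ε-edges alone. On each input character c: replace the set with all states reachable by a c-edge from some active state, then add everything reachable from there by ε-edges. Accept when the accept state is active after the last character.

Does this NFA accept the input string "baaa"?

S₀ = ε-closure({0}) = {0,1,2}
'b' @ 1: {1,3,4,5,6}  [accepting]
'a' @ 2: {1,5,6,7}  [accepting]
'a' @ 3: {1,5,6,7}  [accepting]
'a' @ 4: {1,5,6,7}  [accepting]
end set {1,5,6,7} — state 1 in

Answer: ACCEPT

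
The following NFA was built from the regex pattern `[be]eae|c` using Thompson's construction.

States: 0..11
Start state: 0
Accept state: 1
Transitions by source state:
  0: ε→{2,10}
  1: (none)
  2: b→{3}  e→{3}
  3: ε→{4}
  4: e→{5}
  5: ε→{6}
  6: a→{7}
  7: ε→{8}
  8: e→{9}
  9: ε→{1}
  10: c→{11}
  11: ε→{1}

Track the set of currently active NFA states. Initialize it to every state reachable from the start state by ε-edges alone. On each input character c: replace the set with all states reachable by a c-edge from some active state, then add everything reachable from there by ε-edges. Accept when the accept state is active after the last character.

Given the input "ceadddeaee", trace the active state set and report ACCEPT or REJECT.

S₀ = ε-closure({0}) = {0,2,10}
'c' @ 1: {1,11}  ✓accept
'e' @ 2: {}  — state set empty
rest 'adddeaee' ignored (set empty)
final: {}; accept 1 not in set

Answer: REJECT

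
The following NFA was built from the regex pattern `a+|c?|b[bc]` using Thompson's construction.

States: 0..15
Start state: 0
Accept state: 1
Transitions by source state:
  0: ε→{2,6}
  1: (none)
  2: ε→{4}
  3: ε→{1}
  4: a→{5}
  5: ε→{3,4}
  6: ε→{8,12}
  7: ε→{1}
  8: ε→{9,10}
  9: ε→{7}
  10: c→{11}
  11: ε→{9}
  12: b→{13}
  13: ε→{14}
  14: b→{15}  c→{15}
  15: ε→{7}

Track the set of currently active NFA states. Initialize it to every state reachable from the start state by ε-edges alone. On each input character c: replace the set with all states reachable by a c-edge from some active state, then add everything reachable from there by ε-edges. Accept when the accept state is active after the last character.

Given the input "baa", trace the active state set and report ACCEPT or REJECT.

Answer: REJECT

Steps:
start: ε-closure({0}) = {0,1,2,4,6,7,8,9,10,12}
'b' @ 1: {13,14}
'a' @ 2: {}  — dead — no transitions
rest 'a' ignored (set empty)
after full input: {}  (accept=1 not in)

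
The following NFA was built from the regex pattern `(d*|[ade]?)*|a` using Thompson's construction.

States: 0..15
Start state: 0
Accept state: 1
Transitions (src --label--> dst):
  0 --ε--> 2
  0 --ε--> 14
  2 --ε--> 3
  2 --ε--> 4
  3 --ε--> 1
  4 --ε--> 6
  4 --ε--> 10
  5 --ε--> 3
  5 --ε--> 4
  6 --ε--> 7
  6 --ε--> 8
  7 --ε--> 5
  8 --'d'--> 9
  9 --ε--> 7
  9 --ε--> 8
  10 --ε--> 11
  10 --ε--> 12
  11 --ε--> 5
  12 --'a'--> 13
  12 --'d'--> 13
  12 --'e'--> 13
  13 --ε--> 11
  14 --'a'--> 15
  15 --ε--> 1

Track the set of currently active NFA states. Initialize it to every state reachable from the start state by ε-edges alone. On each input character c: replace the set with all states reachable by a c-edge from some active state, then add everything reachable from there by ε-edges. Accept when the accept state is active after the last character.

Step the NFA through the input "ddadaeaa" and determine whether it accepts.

initial (ε-close {0}): {0,1,2,3,4,5,6,7,8,10,11,12,14}
'd' @ 1: {1,3,4,5,6,7,8,9,10,11,12,13}  (accept∈set)
'd' @ 2: {1,3,4,5,6,7,8,9,10,11,12,13}  (accept∈set)
'a' @ 3: {1,3,4,5,6,7,8,10,11,12,13}  (accept∈set)
'd' @ 4: {1,3,4,5,6,7,8,9,10,11,12,13}  (accept∈set)
'a' @ 5: {1,3,4,5,6,7,8,10,11,12,13}  (accept∈set)
'e' @ 6: {1,3,4,5,6,7,8,10,11,12,13}  (accept∈set)
'a' @ 7: {1,3,4,5,6,7,8,10,11,12,13}  (accept∈set)
'a' @ 8: {1,3,4,5,6,7,8,10,11,12,13}  (accept∈set)
end set {1,3,4,5,6,7,8,10,11,12,13} — state 1 in

Answer: ACCEPT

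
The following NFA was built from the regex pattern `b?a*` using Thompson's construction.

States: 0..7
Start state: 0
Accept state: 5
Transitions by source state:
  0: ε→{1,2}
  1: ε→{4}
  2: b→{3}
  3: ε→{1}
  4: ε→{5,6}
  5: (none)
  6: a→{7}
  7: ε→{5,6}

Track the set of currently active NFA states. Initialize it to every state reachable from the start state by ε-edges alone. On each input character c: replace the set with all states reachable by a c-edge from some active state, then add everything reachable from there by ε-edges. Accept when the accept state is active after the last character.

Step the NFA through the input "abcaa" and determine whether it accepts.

initial (ε-close {0}): {0,1,2,4,5,6}
'a' @ 1: {5,6,7}  [accepting]
'b' @ 2: {}  — state set empty
rest 'caa' ignored (set empty)
after full input: {}  (accept=5 not in)

Answer: REJECT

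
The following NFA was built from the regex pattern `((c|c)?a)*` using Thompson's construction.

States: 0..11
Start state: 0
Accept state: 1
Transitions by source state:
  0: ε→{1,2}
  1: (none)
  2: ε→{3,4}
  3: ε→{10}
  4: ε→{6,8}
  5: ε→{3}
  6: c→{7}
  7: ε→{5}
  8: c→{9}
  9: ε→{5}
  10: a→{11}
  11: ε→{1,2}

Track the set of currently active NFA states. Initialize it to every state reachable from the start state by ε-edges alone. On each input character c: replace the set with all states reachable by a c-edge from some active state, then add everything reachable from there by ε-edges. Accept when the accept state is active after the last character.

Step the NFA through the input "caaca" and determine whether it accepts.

Answer: ACCEPT

Trace:
initial (ε-close {0}): {0,1,2,3,4,6,8,10}
'c' @ 1: {3,5,7,9,10}
'a' @ 2: {1,2,3,4,6,8,10,11}  [accepting]
'a' @ 3: {1,2,3,4,6,8,10,11}  [accepting]
'c' @ 4: {3,5,7,9,10}
'a' @ 5: {1,2,3,4,6,8,10,11}  [accepting]
final: {1,2,3,4,6,8,10,11}; accept 1 in set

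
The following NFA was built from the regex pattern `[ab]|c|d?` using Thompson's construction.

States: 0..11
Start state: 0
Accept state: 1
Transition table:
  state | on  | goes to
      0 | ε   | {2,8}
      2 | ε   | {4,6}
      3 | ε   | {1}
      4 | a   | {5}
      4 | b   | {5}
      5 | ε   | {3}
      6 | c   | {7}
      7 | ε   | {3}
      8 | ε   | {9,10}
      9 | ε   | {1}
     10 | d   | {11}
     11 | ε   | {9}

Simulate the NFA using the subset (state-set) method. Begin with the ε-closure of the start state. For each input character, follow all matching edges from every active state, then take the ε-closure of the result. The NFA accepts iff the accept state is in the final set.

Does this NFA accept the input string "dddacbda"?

S₀ = ε-closure({0}) = {0,1,2,4,6,8,9,10}
'd' @ 1: {1,9,11}  [accepting]
'd' @ 2: {}  — state set empty
rest 'dacbda' ignored (set empty)
end set {} — state 1 not in

Answer: REJECT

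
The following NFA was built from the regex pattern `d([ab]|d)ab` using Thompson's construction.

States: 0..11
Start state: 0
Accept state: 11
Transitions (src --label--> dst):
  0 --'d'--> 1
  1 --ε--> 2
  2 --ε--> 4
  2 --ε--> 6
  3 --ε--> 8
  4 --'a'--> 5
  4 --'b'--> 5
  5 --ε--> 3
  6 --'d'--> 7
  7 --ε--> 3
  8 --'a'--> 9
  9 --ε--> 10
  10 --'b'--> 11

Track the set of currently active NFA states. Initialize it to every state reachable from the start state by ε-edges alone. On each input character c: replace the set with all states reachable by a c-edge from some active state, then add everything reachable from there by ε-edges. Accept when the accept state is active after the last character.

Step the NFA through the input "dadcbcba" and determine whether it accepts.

initial (ε-close {0}): {0}
'd' @ 1: {1,2,4,6}
'a' @ 2: {3,5,8}
'd' @ 3: {}  — dead — no transitions
rest 'cbcba' ignored (set empty)
final: {}; accept 11 not in set

Answer: REJECT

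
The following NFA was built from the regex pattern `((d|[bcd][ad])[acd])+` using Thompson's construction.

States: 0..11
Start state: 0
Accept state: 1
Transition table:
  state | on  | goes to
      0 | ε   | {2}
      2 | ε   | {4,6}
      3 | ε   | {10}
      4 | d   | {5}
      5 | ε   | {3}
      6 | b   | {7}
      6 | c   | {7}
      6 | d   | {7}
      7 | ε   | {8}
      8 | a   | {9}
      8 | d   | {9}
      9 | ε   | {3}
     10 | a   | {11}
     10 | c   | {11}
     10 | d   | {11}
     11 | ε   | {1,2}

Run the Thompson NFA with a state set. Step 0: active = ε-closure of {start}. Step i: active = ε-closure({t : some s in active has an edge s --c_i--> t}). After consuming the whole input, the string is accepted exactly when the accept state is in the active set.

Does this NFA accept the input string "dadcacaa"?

start: ε-closure({0}) = {0,2,4,6}
'd' @ 1: {3,5,7,8,10}
'a' @ 2: {1,2,3,4,6,9,10,11}  [accepting]
'd' @ 3: {1,2,3,4,5,6,7,8,10,11}  [accepting]
'c' @ 4: {1,2,4,6,7,8,11}  [accepting]
'a' @ 5: {3,9,10}
'c' @ 6: {1,2,4,6,11}  [accepting]
'a' @ 7: {}  — dead — no transitions
rest 'a' ignored (set empty)
final: {}; accept 1 not in set

Answer: REJECT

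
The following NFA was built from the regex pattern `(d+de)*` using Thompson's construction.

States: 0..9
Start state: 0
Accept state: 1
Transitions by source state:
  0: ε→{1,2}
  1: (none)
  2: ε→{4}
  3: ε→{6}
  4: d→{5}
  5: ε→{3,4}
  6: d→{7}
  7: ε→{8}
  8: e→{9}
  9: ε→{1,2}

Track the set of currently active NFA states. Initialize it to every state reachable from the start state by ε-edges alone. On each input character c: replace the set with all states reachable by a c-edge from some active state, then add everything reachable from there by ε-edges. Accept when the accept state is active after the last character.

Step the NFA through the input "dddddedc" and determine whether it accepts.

Answer: REJECT

Trace:
initial (ε-close {0}): {0,1,2,4}
'd' @ 1: {3,4,5,6}
'd' @ 2: {3,4,5,6,7,8}
'd' @ 3: {3,4,5,6,7,8}
'd' @ 4: {3,4,5,6,7,8}
'd' @ 5: {3,4,5,6,7,8}
'e' @ 6: {1,2,4,9}  ✓accept
'd' @ 7: {3,4,5,6}
'c' @ 8: {}  — state set empty
after full input: {}  (accept=1 not in)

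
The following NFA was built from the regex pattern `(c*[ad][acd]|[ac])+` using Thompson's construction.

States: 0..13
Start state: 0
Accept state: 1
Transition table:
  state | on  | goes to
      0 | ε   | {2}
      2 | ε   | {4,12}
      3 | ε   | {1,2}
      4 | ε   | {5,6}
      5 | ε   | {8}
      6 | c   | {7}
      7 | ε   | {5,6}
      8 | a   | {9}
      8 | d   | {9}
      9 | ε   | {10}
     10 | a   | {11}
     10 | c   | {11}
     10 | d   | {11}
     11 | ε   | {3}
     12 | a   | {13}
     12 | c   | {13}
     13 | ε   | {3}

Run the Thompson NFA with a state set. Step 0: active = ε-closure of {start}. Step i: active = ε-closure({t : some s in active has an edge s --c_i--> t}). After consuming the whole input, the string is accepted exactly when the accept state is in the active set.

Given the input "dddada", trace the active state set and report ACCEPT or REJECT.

Answer: ACCEPT

Derivation:
start: ε-closure({0}) = {0,2,4,5,6,8,12}
'd' @ 1: {9,10}
'd' @ 2: {1,2,3,4,5,6,8,11,12}  [accepting]
'd' @ 3: {9,10}
'a' @ 4: {1,2,3,4,5,6,8,11,12}  [accepting]
'd' @ 5: {9,10}
'a' @ 6: {1,2,3,4,5,6,8,11,12}  [accepting]
after full input: {1,2,3,4,5,6,8,11,12}  (accept=1 in)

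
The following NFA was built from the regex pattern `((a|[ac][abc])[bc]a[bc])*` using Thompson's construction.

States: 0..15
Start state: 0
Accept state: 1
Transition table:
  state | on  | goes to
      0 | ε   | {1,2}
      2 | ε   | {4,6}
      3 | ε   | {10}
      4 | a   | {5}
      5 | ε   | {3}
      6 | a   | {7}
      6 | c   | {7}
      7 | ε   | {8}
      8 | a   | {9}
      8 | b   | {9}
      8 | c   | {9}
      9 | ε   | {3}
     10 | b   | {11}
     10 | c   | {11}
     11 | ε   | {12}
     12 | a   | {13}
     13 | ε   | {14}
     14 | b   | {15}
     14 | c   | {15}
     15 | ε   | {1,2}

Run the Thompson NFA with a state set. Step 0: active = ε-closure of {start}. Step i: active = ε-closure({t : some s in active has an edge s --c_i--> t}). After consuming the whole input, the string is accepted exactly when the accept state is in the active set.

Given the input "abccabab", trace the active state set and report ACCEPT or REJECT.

Answer: REJECT

Derivation:
initial (ε-close {0}): {0,1,2,4,6}
'a' @ 1: {3,5,7,8,10}
'b' @ 2: {3,9,10,11,12}
'c' @ 3: {11,12}
'c' @ 4: {}  — no active states
rest 'abab' ignored (set empty)
final: {}; accept 1 not in set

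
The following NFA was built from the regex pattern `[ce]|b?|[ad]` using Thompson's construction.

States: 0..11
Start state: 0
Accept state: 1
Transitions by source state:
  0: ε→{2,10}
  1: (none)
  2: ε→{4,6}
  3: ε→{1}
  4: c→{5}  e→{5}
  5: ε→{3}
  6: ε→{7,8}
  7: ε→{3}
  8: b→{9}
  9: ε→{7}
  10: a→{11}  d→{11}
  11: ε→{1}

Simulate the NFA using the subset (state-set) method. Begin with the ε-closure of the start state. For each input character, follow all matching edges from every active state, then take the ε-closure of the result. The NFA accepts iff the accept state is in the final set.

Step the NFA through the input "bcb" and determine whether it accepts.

Answer: REJECT

Steps:
start: ε-closure({0}) = {0,1,2,3,4,6,7,8,10}
'b' @ 1: {1,3,7,9}  ✓accept
'c' @ 2: {}  — no active states
rest 'b' ignored (set empty)
final: {}; accept 1 not in set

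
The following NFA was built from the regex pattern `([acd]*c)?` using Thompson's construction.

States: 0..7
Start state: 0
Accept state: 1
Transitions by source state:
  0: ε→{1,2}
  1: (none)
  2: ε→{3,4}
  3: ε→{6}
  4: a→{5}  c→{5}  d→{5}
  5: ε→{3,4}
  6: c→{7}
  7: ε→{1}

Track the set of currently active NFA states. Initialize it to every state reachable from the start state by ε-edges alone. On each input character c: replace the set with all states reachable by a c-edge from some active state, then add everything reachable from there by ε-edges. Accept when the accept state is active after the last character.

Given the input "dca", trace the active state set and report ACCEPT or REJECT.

Answer: REJECT

Steps:
S₀ = ε-closure({0}) = {0,1,2,3,4,6}
'd' @ 1: {3,4,5,6}
'c' @ 2: {1,3,4,5,6,7}  (accept∈set)
'a' @ 3: {3,4,5,6}
final: {3,4,5,6}; accept 1 not in set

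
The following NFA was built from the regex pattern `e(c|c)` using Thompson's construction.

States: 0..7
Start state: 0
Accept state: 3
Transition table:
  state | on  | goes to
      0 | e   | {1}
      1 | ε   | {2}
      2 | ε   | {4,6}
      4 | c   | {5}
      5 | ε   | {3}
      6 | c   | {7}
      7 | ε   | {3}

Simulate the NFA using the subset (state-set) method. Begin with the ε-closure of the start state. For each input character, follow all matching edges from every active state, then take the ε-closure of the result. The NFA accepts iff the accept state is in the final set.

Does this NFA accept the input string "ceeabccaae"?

S₀ = ε-closure({0}) = {0}
'c' @ 1: {}  — no active states
rest 'eeabccaae' ignored (set empty)
end set {} — state 3 not in

Answer: REJECT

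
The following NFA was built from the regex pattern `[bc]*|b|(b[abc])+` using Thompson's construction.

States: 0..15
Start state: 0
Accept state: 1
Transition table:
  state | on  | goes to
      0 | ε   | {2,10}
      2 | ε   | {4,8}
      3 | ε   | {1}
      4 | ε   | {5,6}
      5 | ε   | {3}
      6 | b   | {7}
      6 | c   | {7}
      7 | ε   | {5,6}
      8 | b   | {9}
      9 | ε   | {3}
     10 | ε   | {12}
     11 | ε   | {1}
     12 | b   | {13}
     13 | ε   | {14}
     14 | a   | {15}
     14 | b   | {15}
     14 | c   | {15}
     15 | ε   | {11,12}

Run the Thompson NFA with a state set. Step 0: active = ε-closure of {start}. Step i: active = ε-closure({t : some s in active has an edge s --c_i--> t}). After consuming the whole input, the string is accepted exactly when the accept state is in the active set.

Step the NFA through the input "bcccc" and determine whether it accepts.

Answer: ACCEPT

Derivation:
initial (ε-close {0}): {0,1,2,3,4,5,6,8,10,12}
'b' @ 1: {1,3,5,6,7,9,13,14}  (accept∈set)
'c' @ 2: {1,3,5,6,7,11,12,15}  (accept∈set)
'c' @ 3: {1,3,5,6,7}  (accept∈set)
'c' @ 4: {1,3,5,6,7}  (accept∈set)
'c' @ 5: {1,3,5,6,7}  (accept∈set)
end set {1,3,5,6,7} — state 1 in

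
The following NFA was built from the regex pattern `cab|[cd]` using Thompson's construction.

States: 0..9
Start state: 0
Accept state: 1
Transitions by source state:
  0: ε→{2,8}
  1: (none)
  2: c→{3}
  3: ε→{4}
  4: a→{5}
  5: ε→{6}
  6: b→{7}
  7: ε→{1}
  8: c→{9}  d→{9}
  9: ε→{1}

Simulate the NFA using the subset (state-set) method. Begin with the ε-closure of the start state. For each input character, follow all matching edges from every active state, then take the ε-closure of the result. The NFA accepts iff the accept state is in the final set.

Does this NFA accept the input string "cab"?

start: ε-closure({0}) = {0,2,8}
'c' @ 1: {1,3,4,9}  (accept∈set)
'a' @ 2: {5,6}
'b' @ 3: {1,7}  (accept∈set)
final: {1,7}; accept 1 in set

Answer: ACCEPT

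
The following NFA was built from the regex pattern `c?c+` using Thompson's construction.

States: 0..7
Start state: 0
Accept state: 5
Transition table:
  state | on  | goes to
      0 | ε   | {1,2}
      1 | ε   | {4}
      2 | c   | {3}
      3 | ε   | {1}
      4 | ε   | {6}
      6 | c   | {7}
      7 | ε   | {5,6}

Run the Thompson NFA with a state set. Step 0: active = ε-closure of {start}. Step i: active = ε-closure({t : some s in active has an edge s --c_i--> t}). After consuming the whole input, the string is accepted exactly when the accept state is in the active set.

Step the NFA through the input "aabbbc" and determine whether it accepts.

Answer: REJECT

Steps:
start: ε-closure({0}) = {0,1,2,4,6}
'a' @ 1: {}  — dead — no transitions
rest 'abbbc' ignored (set empty)
end set {} — state 5 not in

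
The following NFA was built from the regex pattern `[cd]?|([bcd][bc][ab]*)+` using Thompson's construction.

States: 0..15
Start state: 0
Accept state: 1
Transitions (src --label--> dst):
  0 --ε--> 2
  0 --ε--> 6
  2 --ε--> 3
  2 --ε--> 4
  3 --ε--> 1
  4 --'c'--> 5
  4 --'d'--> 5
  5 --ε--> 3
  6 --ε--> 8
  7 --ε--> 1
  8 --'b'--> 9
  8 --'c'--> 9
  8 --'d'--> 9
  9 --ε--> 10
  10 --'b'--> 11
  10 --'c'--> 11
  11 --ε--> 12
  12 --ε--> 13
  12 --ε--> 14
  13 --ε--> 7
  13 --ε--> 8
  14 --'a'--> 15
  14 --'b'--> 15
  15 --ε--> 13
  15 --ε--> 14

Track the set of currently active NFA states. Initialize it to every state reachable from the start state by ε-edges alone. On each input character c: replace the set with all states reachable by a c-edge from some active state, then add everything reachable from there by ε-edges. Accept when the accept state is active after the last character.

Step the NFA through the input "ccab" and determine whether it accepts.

Answer: ACCEPT

Steps:
initial (ε-close {0}): {0,1,2,3,4,6,8}
'c' @ 1: {1,3,5,9,10}  [accepting]
'c' @ 2: {1,7,8,11,12,13,14}  [accepting]
'a' @ 3: {1,7,8,13,14,15}  [accepting]
'b' @ 4: {1,7,8,9,10,13,14,15}  [accepting]
after full input: {1,7,8,9,10,13,14,15}  (accept=1 in)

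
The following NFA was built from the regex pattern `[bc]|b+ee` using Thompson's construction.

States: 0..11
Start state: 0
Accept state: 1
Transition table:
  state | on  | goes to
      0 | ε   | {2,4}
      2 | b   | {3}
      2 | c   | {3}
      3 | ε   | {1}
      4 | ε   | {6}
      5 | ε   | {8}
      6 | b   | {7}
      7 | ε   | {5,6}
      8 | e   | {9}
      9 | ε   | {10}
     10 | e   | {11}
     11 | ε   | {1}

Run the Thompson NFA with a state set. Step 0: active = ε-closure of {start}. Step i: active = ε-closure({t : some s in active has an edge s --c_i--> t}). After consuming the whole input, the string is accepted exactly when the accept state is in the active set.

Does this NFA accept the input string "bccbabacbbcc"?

start: ε-closure({0}) = {0,2,4,6}
'b' @ 1: {1,3,5,6,7,8}  [accepting]
'c' @ 2: {}  — dead — no transitions
rest 'cbabacbbcc' ignored (set empty)
final: {}; accept 1 not in set

Answer: REJECT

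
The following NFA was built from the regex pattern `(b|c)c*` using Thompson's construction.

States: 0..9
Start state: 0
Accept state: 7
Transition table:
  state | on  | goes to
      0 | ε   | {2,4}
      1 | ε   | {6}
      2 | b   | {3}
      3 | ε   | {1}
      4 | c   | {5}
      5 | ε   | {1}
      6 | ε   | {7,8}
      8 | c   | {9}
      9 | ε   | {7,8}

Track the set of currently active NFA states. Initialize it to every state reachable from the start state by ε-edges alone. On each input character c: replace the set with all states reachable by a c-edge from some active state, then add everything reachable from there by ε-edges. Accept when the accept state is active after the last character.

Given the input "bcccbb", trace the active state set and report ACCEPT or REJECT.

Answer: REJECT

Derivation:
S₀ = ε-closure({0}) = {0,2,4}
'b' @ 1: {1,3,6,7,8}  [accepting]
'c' @ 2: {7,8,9}  [accepting]
'c' @ 3: {7,8,9}  [accepting]
'c' @ 4: {7,8,9}  [accepting]
'b' @ 5: {}  — state set empty
rest 'b' ignored (set empty)
final: {}; accept 7 not in set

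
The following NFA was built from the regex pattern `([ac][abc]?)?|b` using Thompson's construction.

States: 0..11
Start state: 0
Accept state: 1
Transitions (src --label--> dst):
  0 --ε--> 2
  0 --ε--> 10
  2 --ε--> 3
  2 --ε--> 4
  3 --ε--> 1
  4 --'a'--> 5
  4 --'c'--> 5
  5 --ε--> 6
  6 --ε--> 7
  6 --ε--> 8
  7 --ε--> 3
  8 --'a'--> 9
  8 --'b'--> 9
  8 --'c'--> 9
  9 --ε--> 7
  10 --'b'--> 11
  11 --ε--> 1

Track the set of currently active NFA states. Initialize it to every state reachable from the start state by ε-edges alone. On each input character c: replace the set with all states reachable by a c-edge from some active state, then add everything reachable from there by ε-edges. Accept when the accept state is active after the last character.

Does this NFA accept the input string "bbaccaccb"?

initial (ε-close {0}): {0,1,2,3,4,10}
'b' @ 1: {1,11}  ✓accept
'b' @ 2: {}  — no active states
rest 'accaccb' ignored (set empty)
end set {} — state 1 not in

Answer: REJECT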